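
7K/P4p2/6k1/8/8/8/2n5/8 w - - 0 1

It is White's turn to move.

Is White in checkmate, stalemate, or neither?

neither

White to move; white king on h8.
In check: no.
Legal moves for White: Kg8, a8=Q, a8=R, a8=B, a8=N.
White has 5 legal moves and is not in check → neither.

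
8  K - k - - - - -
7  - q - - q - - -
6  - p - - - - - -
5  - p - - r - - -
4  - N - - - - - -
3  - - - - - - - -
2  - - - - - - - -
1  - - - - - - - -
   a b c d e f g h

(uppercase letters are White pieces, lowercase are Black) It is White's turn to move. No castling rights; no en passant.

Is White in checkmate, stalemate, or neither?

White to move; white king on a8.
In check: yes, from the black queen on b7.
King squares — a7: attacked by Qb7; b7: attacked by Qe7; b8: attacked by Qb7.
Legal moves for White: none.
In check with no legal moves → checkmate.

checkmate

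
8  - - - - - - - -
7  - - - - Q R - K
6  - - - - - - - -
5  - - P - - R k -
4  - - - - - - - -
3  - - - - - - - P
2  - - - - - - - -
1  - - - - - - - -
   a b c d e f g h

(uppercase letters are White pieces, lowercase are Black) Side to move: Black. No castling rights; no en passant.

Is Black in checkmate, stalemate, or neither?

Black to move; black king on g5.
In check: yes, from the white rook on f5 and the white queen on e7.
King squares — f4: attacked by Rf5; g4: attacked by Ph3; h4: attacked by Qe7; f5: attacked by Rf7; h5: attacked by Rf5; f6: attacked by Rf5; g6: attacked by Kh7; h6: attacked by Kh7.
Legal moves for Black: none.
In check with no legal moves → checkmate.

checkmate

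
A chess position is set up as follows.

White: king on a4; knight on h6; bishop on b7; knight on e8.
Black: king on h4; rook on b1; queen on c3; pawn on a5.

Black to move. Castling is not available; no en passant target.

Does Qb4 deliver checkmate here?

After Qb4: white king on a4; in check: yes, from the black queen on b4.
King squares — a3: attacked by Qb4; b3: attacked by Rb1; b4: attacked by Rb1; a5: attacked by Qb4; b5: attacked by Qb4.
White has no legal moves → checkmate.

yes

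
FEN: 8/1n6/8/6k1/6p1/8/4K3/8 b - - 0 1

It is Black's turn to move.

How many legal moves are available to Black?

Black to move; king on g5.
In check: no.
Legal moves: Nd8, Nd6, Nc5, Na5, Kh6, Kg6, Kf6, Kh5, Kf5, Kh4, Kf4, g3.
Count: 12.

12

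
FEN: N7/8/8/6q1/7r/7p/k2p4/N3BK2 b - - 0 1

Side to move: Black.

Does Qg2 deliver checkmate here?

After Qg2: white king on f1; in check: yes, from the black queen on g2.
King squares — e1: own bishop; g1: attacked by Qg2; e2: attacked by Qg2; f2: attacked by Qg2; g2: attacked by Ph3.
White has no legal moves → checkmate.

yes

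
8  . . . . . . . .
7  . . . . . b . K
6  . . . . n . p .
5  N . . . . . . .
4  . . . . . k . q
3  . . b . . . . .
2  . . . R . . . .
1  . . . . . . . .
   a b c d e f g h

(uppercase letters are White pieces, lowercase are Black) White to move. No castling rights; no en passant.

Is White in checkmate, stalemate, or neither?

White to move; white king on h7.
In check: yes, from the black queen on h4.
King squares — g6: attacked by Bf7; h6: attacked by Qh4; g7: attacked by Bc3; g8: attacked by Bf7; h8: attacked by Bc3.
Legal moves for White: none.
In check with no legal moves → checkmate.

checkmate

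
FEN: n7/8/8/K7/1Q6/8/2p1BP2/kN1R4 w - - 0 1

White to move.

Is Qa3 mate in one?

yes

After Qa3: black king on a1; in check: yes, from the white queen on a3.
King squares — b1: attacked by Rd1; a2: attacked by Qa3; b2: attacked by Qa3.
Black has no legal moves → checkmate.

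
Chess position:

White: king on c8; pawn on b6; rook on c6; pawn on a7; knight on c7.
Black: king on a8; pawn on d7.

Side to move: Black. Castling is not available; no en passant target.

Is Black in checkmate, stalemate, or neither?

checkmate

Black to move; black king on a8.
In check: yes, from the white knight on c7.
King squares — a7: attacked by Pb6; b7: attacked by Kc8; b8: attacked by Pa7.
Legal moves for Black: none.
In check with no legal moves → checkmate.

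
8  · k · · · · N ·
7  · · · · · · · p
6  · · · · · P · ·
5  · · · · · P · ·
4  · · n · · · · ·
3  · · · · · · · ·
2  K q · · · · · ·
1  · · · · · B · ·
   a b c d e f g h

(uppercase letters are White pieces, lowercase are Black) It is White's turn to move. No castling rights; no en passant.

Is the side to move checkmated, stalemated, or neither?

White to move; white king on a2.
In check: yes, from the black queen on b2.
King squares — a1: attacked by Qb2; b1: attacked by Qb2; b2: attacked by Nc4; a3: attacked by Qb2; b3: attacked by Qb2.
Legal moves for White: none.
In check with no legal moves → checkmate.

checkmate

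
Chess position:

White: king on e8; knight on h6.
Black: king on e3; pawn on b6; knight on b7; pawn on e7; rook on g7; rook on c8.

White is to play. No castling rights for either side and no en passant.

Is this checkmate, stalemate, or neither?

White to move; white king on e8.
In check: yes, from the black rook on c8.
King squares — d7: available; e7: attacked by Rg7; f7: attacked by Rg7; d8: attacked by Nb7; f8: attacked by Rc8.
Legal moves for White: Kd7.
White is in check but has 1 legal move → neither.

neither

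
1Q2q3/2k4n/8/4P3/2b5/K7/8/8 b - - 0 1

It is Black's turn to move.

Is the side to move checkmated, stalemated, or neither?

neither

Black to move; black king on c7.
In check: yes, from the white queen on b8.
King squares — b6: attacked by Qb8; c6: available; d6: attacked by Pe5; b7: attacked by Qb8; d7: available; b8: available; c8: attacked by Qb8; d8: attacked by Qb8.
Legal moves for Black: Kxb8, Kd7, Kc6, Qxb8.
Black is in check but has 4 legal moves → neither.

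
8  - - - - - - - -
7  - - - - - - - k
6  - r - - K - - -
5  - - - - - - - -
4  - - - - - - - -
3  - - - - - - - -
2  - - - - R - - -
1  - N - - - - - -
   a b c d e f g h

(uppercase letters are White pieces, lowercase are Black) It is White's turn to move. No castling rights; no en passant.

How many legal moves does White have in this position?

White to move; king on e6.
In check: yes, from the black rook on b6.
Legal moves: Kf7, Ke7, Kd7, Kf5, Ke5, Kd5.
Count: 6.

6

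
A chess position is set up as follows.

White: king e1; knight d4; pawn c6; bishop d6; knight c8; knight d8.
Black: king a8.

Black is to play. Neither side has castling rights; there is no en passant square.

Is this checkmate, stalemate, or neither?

stalemate

Black to move; black king on a8.
In check: no.
King squares — a7: attacked by Nc8; b7: attacked by Pc6; b8: attacked by Bd6.
Legal moves for Black: none.
Not in check and no legal moves → stalemate.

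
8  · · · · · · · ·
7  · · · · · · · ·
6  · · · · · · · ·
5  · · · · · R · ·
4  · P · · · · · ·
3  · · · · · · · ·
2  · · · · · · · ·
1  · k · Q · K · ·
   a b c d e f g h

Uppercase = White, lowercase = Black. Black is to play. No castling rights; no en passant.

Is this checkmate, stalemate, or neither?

neither

Black to move; black king on b1.
In check: yes, from the white queen on d1.
Legal moves for Black: Kb2, Ka2.
Black is in check but has 2 legal moves → neither.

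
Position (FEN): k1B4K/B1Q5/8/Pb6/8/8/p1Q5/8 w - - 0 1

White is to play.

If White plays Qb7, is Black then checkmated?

yes

After Qb7: black king on a8; in check: yes, from the white queen on b7.
King squares — a7: attacked by Qb7; b7: attacked by Bc8; b8: attacked by Ba7.
Black has no legal moves → checkmate.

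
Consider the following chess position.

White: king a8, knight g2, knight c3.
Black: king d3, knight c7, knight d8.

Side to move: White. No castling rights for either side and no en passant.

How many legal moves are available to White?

2

White to move; king on a8.
In check: yes, from the black knight on c7.
Legal moves: Kb8, Ka7.
Count: 2.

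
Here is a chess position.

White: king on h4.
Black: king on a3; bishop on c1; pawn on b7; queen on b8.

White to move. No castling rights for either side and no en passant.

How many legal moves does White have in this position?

3

White to move; king on h4.
In check: no.
Legal moves: Kh5, Kg4, Kh3.
Count: 3.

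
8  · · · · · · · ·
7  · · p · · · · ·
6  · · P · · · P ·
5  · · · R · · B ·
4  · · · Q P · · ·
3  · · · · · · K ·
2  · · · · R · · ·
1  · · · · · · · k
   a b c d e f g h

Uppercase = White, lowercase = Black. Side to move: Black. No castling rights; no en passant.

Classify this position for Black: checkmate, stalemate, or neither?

stalemate

Black to move; black king on h1.
In check: no.
King squares — g1: attacked by Qd4; g2: attacked by Re2; h2: attacked by Re2.
Legal moves for Black: none.
Not in check and no legal moves → stalemate.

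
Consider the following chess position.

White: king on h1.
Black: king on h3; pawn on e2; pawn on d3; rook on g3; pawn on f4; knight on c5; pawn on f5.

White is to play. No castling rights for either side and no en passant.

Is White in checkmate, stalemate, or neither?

White to move; white king on h1.
In check: no.
King squares — g1: attacked by Rg3; g2: attacked by Rg3; h2: attacked by Kh3.
Legal moves for White: none.
Not in check and no legal moves → stalemate.

stalemate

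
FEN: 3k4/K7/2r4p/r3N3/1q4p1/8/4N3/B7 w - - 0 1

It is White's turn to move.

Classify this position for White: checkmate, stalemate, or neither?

checkmate

White to move; white king on a7.
In check: yes, from the black rook on a5.
King squares — a6: attacked by Ra5; b6: attacked by Qb4; b7: attacked by Qb4; a8: attacked by Ra5; b8: attacked by Qb4.
Legal moves for White: none.
In check with no legal moves → checkmate.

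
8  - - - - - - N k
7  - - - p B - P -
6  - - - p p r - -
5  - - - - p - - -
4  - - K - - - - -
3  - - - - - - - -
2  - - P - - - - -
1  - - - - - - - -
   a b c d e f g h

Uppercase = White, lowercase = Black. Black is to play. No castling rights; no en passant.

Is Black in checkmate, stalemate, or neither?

neither

Black to move; black king on h8.
In check: yes, from the white pawn on g7.
Legal moves for Black: Kxg8, Kh7, Kxg7.
Black is in check but has 3 legal moves → neither.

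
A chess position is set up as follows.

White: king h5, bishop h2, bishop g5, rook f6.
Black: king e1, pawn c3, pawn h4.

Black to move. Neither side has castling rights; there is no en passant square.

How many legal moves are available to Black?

4

Black to move; king on e1.
In check: no.
Legal moves: Ke2, Kd1, h3, c2.
Count: 4.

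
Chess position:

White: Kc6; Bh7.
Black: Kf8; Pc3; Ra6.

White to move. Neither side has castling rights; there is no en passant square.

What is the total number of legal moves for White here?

White to move; king on c6.
In check: yes, from the black rook on a6.
Legal moves: Kd7, Kc7, Kb7, Kd5, Kc5, Kb5.
Count: 6.

6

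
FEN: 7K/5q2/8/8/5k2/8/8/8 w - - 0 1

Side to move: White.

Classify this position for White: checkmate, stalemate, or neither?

White to move; white king on h8.
In check: no.
King squares — g7: attacked by Qf7; h7: attacked by Qf7; g8: attacked by Qf7.
Legal moves for White: none.
Not in check and no legal moves → stalemate.

stalemate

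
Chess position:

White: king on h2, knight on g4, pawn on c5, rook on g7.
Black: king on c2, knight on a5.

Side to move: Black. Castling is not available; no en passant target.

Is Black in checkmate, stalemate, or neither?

neither

Black to move; black king on c2.
In check: no.
Legal moves for Black: Nb7, Nc6, Nc4, Nb3, Kd3, Kc3, Kb3, Kd2, Kb2, Kd1, Kc1, Kb1.
Black has 12 legal moves and is not in check → neither.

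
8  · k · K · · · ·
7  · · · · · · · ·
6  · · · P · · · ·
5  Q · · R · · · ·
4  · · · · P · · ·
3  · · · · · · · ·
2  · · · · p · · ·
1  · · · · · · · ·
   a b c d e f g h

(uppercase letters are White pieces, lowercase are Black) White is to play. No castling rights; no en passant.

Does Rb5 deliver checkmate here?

yes

After Rb5: black king on b8; in check: yes, from the white rook on b5.
King squares — a7: attacked by Qa5; b7: attacked by Rb5; c7: attacked by Qa5; a8: attacked by Qa5; c8: attacked by Kd8.
Black has no legal moves → checkmate.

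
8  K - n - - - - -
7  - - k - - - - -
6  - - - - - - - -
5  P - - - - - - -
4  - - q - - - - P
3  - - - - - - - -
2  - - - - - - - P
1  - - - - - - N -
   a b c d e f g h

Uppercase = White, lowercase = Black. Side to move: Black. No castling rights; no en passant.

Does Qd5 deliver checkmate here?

yes

After Qd5: white king on a8; in check: yes, from the black queen on d5.
King squares — a7: attacked by Nc8; b7: attacked by Qd5; b8: attacked by Kc7.
White has no legal moves → checkmate.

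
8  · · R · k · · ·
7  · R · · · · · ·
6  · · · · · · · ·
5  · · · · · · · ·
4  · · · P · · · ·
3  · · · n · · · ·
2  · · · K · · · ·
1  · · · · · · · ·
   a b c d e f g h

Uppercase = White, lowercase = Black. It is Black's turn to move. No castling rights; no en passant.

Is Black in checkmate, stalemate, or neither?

checkmate

Black to move; black king on e8.
In check: yes, from the white rook on c8.
King squares — d7: attacked by Rb7; e7: attacked by Rb7; f7: attacked by Rb7; d8: attacked by Rc8; f8: attacked by Rc8.
Legal moves for Black: none.
In check with no legal moves → checkmate.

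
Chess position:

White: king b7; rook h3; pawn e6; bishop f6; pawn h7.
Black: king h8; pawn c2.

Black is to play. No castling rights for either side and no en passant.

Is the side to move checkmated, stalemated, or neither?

checkmate

Black to move; black king on h8.
In check: yes, from the white bishop on f6.
King squares — g7: attacked by Bf6; h7: attacked by Rh3; g8: attacked by Ph7.
Legal moves for Black: none.
In check with no legal moves → checkmate.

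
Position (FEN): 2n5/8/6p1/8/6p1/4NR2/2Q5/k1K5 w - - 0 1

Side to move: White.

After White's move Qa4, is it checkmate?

After Qa4: black king on a1; in check: yes, from the white queen on a4.
King squares — b1: attacked by Kc1; a2: attacked by Qa4; b2: attacked by Kc1.
Black has no legal moves → checkmate.

yes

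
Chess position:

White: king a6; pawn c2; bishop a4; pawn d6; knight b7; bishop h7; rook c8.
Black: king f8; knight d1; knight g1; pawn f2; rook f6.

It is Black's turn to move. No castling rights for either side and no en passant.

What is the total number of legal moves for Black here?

2

Black to move; king on f8.
In check: yes, from the white rook on c8.
Legal moves: Kg7, Kf7.
Count: 2.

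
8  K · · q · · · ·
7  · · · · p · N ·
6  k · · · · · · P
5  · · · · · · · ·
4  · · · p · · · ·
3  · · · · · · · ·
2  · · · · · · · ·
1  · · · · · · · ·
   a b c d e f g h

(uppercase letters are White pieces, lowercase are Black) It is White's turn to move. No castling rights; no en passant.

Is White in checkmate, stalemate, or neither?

White to move; white king on a8.
In check: yes, from the black queen on d8.
King squares — a7: attacked by Ka6; b7: attacked by Ka6; b8: attacked by Qd8.
Legal moves for White: none.
In check with no legal moves → checkmate.

checkmate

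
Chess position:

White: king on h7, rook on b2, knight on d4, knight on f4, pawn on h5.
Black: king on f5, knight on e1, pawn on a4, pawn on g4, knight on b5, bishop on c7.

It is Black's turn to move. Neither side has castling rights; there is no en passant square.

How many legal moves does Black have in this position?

6

Black to move; king on f5.
In check: yes, from the white knight on d4.
Legal moves: Kf6, Kg5, Ke5, Kxf4, Ke4, Nxd4.
Count: 6.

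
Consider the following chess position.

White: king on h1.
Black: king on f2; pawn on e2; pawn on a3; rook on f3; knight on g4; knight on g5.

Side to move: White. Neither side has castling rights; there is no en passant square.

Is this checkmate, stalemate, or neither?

White to move; white king on h1.
In check: no.
King squares — g1: attacked by Kf2; g2: attacked by Kf2; h2: attacked by Ng4.
Legal moves for White: none.
Not in check and no legal moves → stalemate.

stalemate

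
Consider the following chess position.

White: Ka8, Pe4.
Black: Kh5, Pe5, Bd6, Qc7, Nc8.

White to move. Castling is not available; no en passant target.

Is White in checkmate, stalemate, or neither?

White to move; white king on a8.
In check: no.
King squares — a7: attacked by Qc7; b7: attacked by Qc7; b8: attacked by Qc7.
Legal moves for White: none.
Not in check and no legal moves → stalemate.

stalemate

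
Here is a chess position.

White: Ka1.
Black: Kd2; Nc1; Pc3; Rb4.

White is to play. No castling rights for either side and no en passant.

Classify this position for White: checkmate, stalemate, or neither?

stalemate

White to move; white king on a1.
In check: no.
King squares — b1: attacked by Rb4; a2: attacked by Nc1; b2: attacked by Pc3.
Legal moves for White: none.
Not in check and no legal moves → stalemate.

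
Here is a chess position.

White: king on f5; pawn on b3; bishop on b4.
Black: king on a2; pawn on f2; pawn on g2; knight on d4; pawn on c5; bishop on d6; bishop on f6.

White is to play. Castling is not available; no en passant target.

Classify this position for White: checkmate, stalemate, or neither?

neither

White to move; white king on f5.
In check: yes, from the black knight on d4.
King squares — e4: available; f4: attacked by Bd6; g4: available; e5: attacked by Bd6; g5: attacked by Bf6; e6: attacked by Nd4; f6: available; g6: available.
Legal moves for White: Kg6, Kxf6, Kg4, Ke4.
White is in check but has 4 legal moves → neither.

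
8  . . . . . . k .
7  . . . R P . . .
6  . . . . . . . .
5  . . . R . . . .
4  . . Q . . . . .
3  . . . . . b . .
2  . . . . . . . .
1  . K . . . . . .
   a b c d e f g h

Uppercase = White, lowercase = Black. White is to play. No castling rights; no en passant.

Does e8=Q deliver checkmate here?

yes

After e8=Q: black king on g8; in check: yes, from the white queen on e8.
King squares — f7: attacked by Rd7; g7: attacked by Rd7; h7: attacked by Rd7; f8: attacked by Qe8; h8: attacked by Qe8.
Black has no legal moves → checkmate.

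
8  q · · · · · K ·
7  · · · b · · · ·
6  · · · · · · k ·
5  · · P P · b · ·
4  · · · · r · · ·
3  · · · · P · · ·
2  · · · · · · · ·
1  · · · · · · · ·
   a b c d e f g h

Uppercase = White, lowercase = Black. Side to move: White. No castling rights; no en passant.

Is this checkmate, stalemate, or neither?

White to move; white king on g8.
In check: yes, from the black queen on a8.
King squares — f7: attacked by Kg6; g7: attacked by Kg6; h7: attacked by Kg6; f8: attacked by Qa8; h8: attacked by Qa8.
Legal moves for White: none.
In check with no legal moves → checkmate.

checkmate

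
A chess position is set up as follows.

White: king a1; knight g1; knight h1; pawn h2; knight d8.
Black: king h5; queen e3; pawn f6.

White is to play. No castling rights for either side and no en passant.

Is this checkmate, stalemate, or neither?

White to move; white king on a1.
In check: no.
Legal moves for White: Nf7, Nb7, Ne6, Nc6, Ng3+, Nf2, Nh3, Nf3, Ne2, Kb2, Ka2, Kb1, h3, h4.
White has 14 legal moves and is not in check → neither.

neither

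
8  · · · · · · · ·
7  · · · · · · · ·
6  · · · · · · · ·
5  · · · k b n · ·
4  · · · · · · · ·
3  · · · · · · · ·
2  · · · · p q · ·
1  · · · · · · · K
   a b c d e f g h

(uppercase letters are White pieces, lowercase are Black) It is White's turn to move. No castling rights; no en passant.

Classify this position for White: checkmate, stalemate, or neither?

White to move; white king on h1.
In check: no.
King squares — g1: attacked by Qf2; g2: attacked by Qf2; h2: attacked by Qf2.
Legal moves for White: none.
Not in check and no legal moves → stalemate.

stalemate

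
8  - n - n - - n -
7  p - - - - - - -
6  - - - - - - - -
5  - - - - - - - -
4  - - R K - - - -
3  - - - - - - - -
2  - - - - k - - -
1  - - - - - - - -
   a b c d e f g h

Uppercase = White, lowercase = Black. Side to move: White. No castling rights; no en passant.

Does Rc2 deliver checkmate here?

After Rc2: black king on e2; in check: yes, from the white rook on c2.
Black has 4 legal replies: Kf3, Kf1, Ke1, Kd1.
In check but a legal move exists → not checkmate.

no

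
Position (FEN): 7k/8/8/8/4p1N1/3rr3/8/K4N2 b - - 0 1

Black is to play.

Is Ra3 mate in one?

no

After Ra3: white king on a1; in check: yes, from the black rook on a3.
White has 2 legal replies: Kb2, Kb1.
In check but a legal move exists → not checkmate.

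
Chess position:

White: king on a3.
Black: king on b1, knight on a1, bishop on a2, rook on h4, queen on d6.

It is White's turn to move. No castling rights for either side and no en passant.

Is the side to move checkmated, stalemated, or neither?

checkmate

White to move; white king on a3.
In check: yes, from the black queen on d6.
King squares — a2: attacked by Kb1; b2: attacked by Kb1; b3: attacked by Na1; a4: attacked by Rh4; b4: attacked by Rh4.
Legal moves for White: none.
In check with no legal moves → checkmate.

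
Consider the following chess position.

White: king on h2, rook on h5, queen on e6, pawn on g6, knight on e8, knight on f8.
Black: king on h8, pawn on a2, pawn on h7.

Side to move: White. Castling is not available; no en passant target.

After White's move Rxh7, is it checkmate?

After Rxh7: black king on h8; in check: yes, from the white rook on h7.
King squares — g7: attacked by Rh7; h7: attacked by Pg6; g8: attacked by Qe6.
Black has no legal moves → checkmate.

yes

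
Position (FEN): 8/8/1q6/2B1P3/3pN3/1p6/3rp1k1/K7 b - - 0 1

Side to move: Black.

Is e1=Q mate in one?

yes

After e1=Q: white king on a1; in check: yes, from the black queen on e1.
King squares — b1: attacked by Qe1; a2: attacked by Rd2; b2: attacked by Rd2.
White has no legal moves → checkmate.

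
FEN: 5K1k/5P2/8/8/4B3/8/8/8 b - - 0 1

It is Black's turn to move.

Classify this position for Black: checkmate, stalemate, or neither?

stalemate

Black to move; black king on h8.
In check: no.
King squares — g7: attacked by Kf8; h7: attacked by Be4; g8: attacked by Pf7.
Legal moves for Black: none.
Not in check and no legal moves → stalemate.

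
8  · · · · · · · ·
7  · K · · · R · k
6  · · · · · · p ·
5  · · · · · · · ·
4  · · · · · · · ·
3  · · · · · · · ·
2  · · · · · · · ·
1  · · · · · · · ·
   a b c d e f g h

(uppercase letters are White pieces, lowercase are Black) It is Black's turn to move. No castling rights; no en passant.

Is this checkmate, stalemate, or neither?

Black to move; black king on h7.
In check: yes, from the white rook on f7.
King squares — g6: own pawn; h6: available; g7: attacked by Rf7; g8: available; h8: available.
Legal moves for Black: Kh8, Kg8, Kh6.
Black is in check but has 3 legal moves → neither.

neither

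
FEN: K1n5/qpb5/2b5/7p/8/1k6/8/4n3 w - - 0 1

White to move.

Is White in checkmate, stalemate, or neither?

checkmate

White to move; white king on a8.
In check: yes, from the black queen on a7.
King squares — a7: attacked by Nc8; b7: attacked by Bc6; b8: attacked by Qa7.
Legal moves for White: none.
In check with no legal moves → checkmate.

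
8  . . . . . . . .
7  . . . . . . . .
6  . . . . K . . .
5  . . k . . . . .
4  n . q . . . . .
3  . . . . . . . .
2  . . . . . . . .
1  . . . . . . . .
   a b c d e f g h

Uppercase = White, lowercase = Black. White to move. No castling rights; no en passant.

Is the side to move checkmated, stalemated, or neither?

neither

White to move; white king on e6.
In check: yes, from the black queen on c4.
Legal moves for White: Ke7, Kd7, Kf6, Kf5, Ke5.
White is in check but has 5 legal moves → neither.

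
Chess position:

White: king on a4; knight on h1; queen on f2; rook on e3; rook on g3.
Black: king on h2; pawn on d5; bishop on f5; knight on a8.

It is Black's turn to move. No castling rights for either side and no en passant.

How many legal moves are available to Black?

Black to move; king on h2.
In check: yes, from the white queen on f2.
Legal moves: Kxh1.
Count: 1.

1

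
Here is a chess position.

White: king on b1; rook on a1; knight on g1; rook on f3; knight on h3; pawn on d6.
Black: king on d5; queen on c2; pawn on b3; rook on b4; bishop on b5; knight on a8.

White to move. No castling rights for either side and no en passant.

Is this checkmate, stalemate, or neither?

checkmate

White to move; white king on b1.
In check: yes, from the black queen on c2.
King squares — a1: own rook; c1: attacked by Qc2; a2: attacked by Qc2; b2: attacked by Qc2; c2: attacked by Pb3.
Legal moves for White: none.
In check with no legal moves → checkmate.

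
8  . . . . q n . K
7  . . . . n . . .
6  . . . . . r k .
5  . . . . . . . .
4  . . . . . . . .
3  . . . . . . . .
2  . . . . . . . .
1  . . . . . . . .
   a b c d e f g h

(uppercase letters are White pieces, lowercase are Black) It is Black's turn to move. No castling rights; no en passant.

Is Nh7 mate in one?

After Nh7: white king on h8; in check: yes, from the black queen on e8.
King squares — g7: attacked by Kg6; h7: attacked by Kg6; g8: attacked by Ne7.
White has no legal moves → checkmate.

yes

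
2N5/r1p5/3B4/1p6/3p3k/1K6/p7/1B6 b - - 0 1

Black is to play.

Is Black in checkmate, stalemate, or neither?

neither

Black to move; black king on h4.
In check: no.
Legal moves for Black include: Ra8, Rb7, Ra6, Ra5, Ra4, Ra3+, Kh5, Kg5, Kg4, Kh3, cxd6, axb1=Q#, axb1=R+, axb1=B, axb1=N, c6, b4, d3, ... (list truncated; more exist).
Black has legal moves and is not in check → neither.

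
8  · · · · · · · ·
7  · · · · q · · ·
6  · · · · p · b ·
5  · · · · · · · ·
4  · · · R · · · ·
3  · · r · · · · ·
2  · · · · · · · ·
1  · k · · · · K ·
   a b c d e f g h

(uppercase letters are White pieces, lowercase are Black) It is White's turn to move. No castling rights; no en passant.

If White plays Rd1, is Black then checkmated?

After Rd1: black king on b1; in check: yes, from the white rook on d1.
Black has 4 legal replies: Kc2, Kb2, Ka2, Rc1.
In check but a legal move exists → not checkmate.

no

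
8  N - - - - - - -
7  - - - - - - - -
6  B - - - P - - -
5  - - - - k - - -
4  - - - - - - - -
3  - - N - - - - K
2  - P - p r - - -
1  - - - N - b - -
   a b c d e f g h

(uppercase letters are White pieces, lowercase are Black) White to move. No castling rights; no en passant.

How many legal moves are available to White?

White to move; king on h3.
In check: yes, from the black bishop on f1.
Legal moves: Kh4, Kg4, Kg3.
Count: 3.

3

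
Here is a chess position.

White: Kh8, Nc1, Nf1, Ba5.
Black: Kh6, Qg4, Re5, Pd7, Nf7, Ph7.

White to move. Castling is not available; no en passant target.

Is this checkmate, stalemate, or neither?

checkmate

White to move; white king on h8.
In check: yes, from the black knight on f7.
King squares — g7: attacked by Qg4; h7: attacked by Kh6; g8: attacked by Qg4.
Legal moves for White: none.
In check with no legal moves → checkmate.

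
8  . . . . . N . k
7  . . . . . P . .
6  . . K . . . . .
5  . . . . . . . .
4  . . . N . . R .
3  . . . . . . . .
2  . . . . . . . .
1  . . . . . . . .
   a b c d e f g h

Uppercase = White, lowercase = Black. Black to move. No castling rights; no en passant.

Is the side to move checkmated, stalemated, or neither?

Black to move; black king on h8.
In check: no.
King squares — g7: attacked by Rg4; h7: attacked by Nf8; g8: attacked by Rg4.
Legal moves for Black: none.
Not in check and no legal moves → stalemate.

stalemate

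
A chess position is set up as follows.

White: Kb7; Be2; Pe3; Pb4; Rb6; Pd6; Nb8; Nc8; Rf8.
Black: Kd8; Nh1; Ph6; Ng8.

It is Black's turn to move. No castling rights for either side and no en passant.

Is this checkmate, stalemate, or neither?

Black to move; black king on d8.
In check: yes, from the white rook on f8.
King squares — c7: attacked by Pd6; d7: attacked by Nb8; e7: attacked by Pd6; c8: attacked by Kb7; e8: attacked by Rf8.
Legal moves for Black: none.
In check with no legal moves → checkmate.

checkmate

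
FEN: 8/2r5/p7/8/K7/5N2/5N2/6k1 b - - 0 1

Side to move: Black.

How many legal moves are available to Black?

Black to move; king on g1.
In check: yes, from the white knight on f3.
Legal moves: Kg2, Kxf2, Kf1.
Count: 3.

3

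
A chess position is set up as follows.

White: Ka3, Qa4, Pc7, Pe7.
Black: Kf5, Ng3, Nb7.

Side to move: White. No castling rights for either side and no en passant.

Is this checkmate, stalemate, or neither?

White to move; white king on a3.
In check: no.
Legal moves for White include: Qe8, Qa8, Qd7+, Qa7, Qc6, Qa6, Qb5+, Qa5+, Qh4, Qg4+, Qf4+, Qe4+, Qd4, Qc4, Qb4, Qb3, Qc2+, Qd1, ... (list truncated; more exist).
White has legal moves and is not in check → neither.

neither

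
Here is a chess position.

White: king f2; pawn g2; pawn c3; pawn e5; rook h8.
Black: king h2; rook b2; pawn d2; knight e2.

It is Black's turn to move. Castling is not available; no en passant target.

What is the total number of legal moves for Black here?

0

Black to move; king on h2.
In check: yes, from the white rook on h8.
Legal moves: none.
Count: 0.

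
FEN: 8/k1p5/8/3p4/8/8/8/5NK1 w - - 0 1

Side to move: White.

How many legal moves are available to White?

8

White to move; king on g1.
In check: no.
Legal moves: Kh2, Kg2, Kf2, Kh1, Ng3, Ne3, Nh2, Nd2.
Count: 8.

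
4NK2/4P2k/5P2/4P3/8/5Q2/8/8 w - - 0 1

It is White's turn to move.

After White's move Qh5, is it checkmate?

After Qh5: black king on h7; in check: yes, from the white queen on h5.
King squares — g6: attacked by Qh5; h6: attacked by Qh5; g7: attacked by Pf6; g8: attacked by Kf8; h8: attacked by Qh5.
Black has no legal moves → checkmate.

yes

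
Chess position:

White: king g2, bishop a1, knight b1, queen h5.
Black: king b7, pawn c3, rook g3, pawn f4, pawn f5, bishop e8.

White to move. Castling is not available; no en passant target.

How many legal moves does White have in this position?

White to move; king on g2.
In check: yes, from the black rook on g3.
Legal moves: Kh2, Kf2, Kh1, Kf1.
Count: 4.

4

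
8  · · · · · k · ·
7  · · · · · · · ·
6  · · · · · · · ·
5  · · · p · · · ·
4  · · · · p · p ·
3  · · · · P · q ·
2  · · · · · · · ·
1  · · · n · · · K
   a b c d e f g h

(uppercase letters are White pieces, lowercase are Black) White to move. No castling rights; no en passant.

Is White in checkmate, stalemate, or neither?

White to move; white king on h1.
In check: no.
King squares — g1: attacked by Qg3; g2: attacked by Qg3; h2: attacked by Qg3.
Legal moves for White: none.
Not in check and no legal moves → stalemate.

stalemate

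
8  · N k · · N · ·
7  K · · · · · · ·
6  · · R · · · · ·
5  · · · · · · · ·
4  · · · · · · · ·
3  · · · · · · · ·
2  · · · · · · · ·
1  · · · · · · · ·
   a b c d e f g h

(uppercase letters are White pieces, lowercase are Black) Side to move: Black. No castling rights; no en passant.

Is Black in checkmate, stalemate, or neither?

Black to move; black king on c8.
In check: yes, from the white rook on c6.
King squares — b7: attacked by Ka7; c7: attacked by Rc6; d7: attacked by Nb8; b8: attacked by Ka7; d8: available.
Legal moves for Black: Kd8.
Black is in check but has 1 legal move → neither.

neither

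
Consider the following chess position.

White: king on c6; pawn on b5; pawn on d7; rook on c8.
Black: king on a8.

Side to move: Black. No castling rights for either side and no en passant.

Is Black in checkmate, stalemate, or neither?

Black to move; black king on a8.
In check: yes, from the white rook on c8.
Legal moves for Black: Ka7.
Black is in check but has 1 legal move → neither.

neither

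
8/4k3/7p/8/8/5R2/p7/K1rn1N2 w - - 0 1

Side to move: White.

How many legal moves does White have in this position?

White to move; king on a1.
In check: yes, from the black rook on c1.
Legal moves: Kxa2.
Count: 1.

1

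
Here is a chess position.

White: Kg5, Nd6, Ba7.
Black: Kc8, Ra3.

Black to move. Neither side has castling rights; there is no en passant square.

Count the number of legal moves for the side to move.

3

Black to move; king on c8.
In check: yes, from the white knight on d6.
Legal moves: Kd8, Kd7, Kc7.
Count: 3.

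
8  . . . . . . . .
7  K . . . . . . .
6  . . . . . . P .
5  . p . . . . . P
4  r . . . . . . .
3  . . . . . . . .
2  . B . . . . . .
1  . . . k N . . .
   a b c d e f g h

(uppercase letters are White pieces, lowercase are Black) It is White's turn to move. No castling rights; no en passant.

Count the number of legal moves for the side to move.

White to move; king on a7.
In check: yes, from the black rook on a4.
Legal moves: Kb8, Kb7, Kb6.
Count: 3.

3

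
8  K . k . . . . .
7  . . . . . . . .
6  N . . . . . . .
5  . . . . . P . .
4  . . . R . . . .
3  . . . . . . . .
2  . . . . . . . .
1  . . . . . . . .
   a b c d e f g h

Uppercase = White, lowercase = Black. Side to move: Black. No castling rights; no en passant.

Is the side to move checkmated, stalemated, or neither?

Black to move; black king on c8.
In check: no.
King squares — b7: attacked by Ka8; c7: attacked by Na6; d7: attacked by Rd4; b8: attacked by Na6; d8: attacked by Rd4.
Legal moves for Black: none.
Not in check and no legal moves → stalemate.

stalemate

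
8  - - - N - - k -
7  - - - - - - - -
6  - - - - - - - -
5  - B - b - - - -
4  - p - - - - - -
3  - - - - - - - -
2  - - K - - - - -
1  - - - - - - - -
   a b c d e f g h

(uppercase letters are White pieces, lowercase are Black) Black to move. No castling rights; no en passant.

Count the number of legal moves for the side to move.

Black to move; king on g8.
In check: no.
Legal moves: Kh8, Kf8, Kh7, Kg7, Ba8, Bf7, Bb7, Be6, Bc6, Be4+, Bc4, Bf3, Bb3+, Bg2, Ba2, Bh1, b3+.
Count: 17.

17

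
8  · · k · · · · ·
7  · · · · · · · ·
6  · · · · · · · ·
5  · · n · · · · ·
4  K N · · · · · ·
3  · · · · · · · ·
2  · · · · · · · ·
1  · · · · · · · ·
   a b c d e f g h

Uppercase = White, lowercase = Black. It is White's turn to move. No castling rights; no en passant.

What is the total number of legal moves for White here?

White to move; king on a4.
In check: yes, from the black knight on c5.
Legal moves: Kb5, Ka5, Ka3.
Count: 3.

3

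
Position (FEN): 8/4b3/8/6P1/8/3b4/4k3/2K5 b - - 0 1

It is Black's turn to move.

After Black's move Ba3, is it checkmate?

yes

After Ba3: white king on c1; in check: yes, from the black bishop on a3.
King squares — b1: attacked by Bd3; d1: attacked by Ke2; b2: attacked by Ba3; c2: attacked by Bd3; d2: attacked by Ke2.
White has no legal moves → checkmate.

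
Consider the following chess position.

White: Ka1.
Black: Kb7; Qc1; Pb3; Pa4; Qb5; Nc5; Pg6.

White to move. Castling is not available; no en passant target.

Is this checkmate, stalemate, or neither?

White to move; white king on a1.
In check: yes, from the black queen on c1.
King squares — b1: attacked by Qc1; a2: attacked by Pb3; b2: attacked by Qc1.
Legal moves for White: none.
In check with no legal moves → checkmate.

checkmate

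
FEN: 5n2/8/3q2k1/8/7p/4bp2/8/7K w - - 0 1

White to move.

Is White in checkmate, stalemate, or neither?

White to move; white king on h1.
In check: no.
King squares — g1: attacked by Be3; g2: attacked by Pf3; h2: attacked by Qd6.
Legal moves for White: none.
Not in check and no legal moves → stalemate.

stalemate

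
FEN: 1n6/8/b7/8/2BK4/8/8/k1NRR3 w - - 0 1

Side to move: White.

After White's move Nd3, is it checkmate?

After Nd3: black king on a1; in check: yes, from the white rook on d1.
King squares — b1: attacked by Rd1; a2: attacked by Bc4; b2: attacked by Nd3.
Black has no legal moves → checkmate.

yes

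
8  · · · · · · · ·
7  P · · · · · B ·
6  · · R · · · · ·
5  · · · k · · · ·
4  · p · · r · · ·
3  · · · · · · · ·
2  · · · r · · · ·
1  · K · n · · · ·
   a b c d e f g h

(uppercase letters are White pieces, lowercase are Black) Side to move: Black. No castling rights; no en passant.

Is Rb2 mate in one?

After Rb2: white king on b1; in check: yes, from the black rook on b2.
White has 3 legal replies: Kc1, Ka1, Bxb2.
In check but a legal move exists → not checkmate.

no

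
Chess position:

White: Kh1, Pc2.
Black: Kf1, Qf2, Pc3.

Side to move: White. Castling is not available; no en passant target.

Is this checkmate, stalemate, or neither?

White to move; white king on h1.
In check: no.
King squares — g1: attacked by Kf1; g2: attacked by Kf1; h2: attacked by Qf2.
Legal moves for White: none.
Not in check and no legal moves → stalemate.

stalemate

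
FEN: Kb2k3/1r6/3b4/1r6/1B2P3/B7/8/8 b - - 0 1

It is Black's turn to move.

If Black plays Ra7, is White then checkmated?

After Ra7: white king on a8; in check: yes, from the black rook on a7.
King squares — a7: attacked by Bb8; b7: attacked by Rb5; b8: attacked by Rb5.
White has no legal moves → checkmate.

yes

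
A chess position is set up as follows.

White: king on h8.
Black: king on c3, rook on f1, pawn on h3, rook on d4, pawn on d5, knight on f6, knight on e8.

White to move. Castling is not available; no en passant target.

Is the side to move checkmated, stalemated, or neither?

stalemate

White to move; white king on h8.
In check: no.
King squares — g7: attacked by Ne8; h7: attacked by Nf6; g8: attacked by Nf6.
Legal moves for White: none.
Not in check and no legal moves → stalemate.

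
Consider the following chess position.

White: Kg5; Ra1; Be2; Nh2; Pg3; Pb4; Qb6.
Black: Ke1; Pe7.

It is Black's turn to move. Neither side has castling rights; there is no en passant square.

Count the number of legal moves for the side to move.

2

Black to move; king on e1.
In check: yes, from the white rook on a1.
Legal moves: Kxe2, Kd2.
Count: 2.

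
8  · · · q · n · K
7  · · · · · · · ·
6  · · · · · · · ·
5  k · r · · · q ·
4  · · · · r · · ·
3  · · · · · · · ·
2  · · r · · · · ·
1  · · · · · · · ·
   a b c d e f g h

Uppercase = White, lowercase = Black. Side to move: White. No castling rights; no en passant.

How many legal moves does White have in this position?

White to move; king on h8.
In check: no.
Legal moves: none.
Count: 0.

0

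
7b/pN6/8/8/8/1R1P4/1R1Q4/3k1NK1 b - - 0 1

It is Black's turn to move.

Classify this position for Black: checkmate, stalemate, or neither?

checkmate

Black to move; black king on d1.
In check: yes, from the white queen on d2.
King squares — c1: attacked by Qd2; e1: attacked by Qd2; c2: attacked by Rb2; d2: attacked by Nf1; e2: attacked by Qd2.
Legal moves for Black: none.
In check with no legal moves → checkmate.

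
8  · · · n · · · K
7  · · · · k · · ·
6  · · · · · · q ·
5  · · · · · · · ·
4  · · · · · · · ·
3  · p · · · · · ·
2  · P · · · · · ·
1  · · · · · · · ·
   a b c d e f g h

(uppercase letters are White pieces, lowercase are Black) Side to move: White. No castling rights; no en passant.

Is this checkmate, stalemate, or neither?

White to move; white king on h8.
In check: no.
King squares — g7: attacked by Qg6; h7: attacked by Qg6; g8: attacked by Qg6.
Legal moves for White: none.
Not in check and no legal moves → stalemate.

stalemate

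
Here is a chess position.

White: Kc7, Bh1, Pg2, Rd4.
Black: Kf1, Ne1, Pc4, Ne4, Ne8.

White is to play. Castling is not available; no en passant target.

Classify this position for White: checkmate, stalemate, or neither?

neither

White to move; white king on c7.
In check: yes, from the black knight on e8.
Legal moves for White: Kd8, Kc8, Kb8, Kd7, Kb7, Kc6, Kb6.
White is in check but has 7 legal moves → neither.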